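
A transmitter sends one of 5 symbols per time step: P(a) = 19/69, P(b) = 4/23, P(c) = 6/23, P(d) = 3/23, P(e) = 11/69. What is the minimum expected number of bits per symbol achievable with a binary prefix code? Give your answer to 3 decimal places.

2.290 bits/symbol

Repeatedly combine the two least-probable nodes; the expected code length is the sum of the merged weights.
merge 3/23 + 11/69 → 20/69
merge 4/23 + 6/23 → 10/23
merge 19/69 + 20/69 → 13/23
merge 10/23 + 13/23 → 1
L = 20/69 + 10/23 + 13/23 + 1 = 158/69 ≈ 2.290 bits/symbol.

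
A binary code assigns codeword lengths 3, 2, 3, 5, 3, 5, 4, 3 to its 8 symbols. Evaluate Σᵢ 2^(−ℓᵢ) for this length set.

With common denominator 2^5 = 32: Σ 2^(−ℓᵢ) = 4/32 + 8/32 + 4/32 + 1/32 + 4/32 + 1/32 + 2/32 + 4/32 = 28/32 = 0.875.

0.875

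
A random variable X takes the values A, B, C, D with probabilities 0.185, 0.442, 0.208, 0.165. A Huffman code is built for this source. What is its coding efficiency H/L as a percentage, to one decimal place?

Entropy H = −Σ p log₂ p ≈ 1.8711 bits.
Huffman merges: 33/200+37/200→7/20; 26/125+7/20→279/500; 221/500+279/500→1. L = 477/250 ≈ 1.9080.
Efficiency = H/L = 1.8711/1.9080 = 98.1%.

98.1%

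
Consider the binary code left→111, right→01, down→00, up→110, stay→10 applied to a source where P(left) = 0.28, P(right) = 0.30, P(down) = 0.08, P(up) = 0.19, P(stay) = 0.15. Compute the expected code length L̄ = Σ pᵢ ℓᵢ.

L̄ = Σ pᵢ·ℓᵢ = 0.28·3 + 0.30·2 + 0.08·2 + 0.19·3 + 0.15·2 = 2.47 bits/symbol.

2.47 bits/symbol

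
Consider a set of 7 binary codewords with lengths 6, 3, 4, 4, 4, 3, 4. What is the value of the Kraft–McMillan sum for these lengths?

0.515625

With common denominator 2^6 = 64: Σ 2^(−ℓᵢ) = 1/64 + 8/64 + 4/64 + 4/64 + 4/64 + 8/64 + 4/64 = 33/64 = 0.515625.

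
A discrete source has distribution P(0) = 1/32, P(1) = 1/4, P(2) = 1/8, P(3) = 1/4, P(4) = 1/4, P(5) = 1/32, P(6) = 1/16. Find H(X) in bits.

Each probability is a power of 1/2, so log₂(1/p) is an integer.
H = Σ p·log₂(1/p) = 1/32·5 + 1/4·2 + 1/8·3 + 1/4·2 + 1/4·2 + 1/32·5 + 1/16·4 = 2.4375 bits.

2.4375 bits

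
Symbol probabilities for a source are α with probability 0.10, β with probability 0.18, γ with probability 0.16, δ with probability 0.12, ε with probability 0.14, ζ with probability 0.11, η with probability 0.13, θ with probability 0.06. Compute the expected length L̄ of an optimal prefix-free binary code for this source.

2.98 bits/symbol

Repeatedly combine the two least-probable nodes; the expected code length is the sum of the merged weights.
merge 3/50 + 1/10 → 4/25
merge 11/100 + 3/25 → 23/100
merge 13/100 + 7/50 → 27/100
merge 4/25 + 4/25 → 8/25
merge 9/50 + 23/100 → 41/100
merge 27/100 + 8/25 → 59/100
merge 41/100 + 59/100 → 1
L = 4/25 + 23/100 + 27/100 + 8/25 + 41/100 + 59/100 + 1 = 149/50 = 2.98 bits/symbol.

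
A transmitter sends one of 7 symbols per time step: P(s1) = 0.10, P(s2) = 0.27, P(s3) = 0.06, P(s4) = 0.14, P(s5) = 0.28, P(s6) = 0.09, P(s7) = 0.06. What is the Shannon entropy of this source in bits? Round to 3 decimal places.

H = −Σ pᵢ log₂ pᵢ.
−0.10·log₂(0.10) = 0.3322
−0.27·log₂(0.27) = 0.5100
−0.06·log₂(0.06) = 0.2435
−0.14·log₂(0.14) = 0.3971
−0.28·log₂(0.28) = 0.5142
−0.09·log₂(0.09) = 0.3127
−0.06·log₂(0.06) = 0.2435
Sum ≈ 2.5533 → 2.553 bits.

2.553 bits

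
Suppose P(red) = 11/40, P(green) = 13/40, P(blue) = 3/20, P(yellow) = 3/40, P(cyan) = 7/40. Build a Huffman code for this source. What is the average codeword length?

2.225 bits/symbol

Repeatedly combine the two least-probable nodes; the expected code length is the sum of the merged weights.
merge 3/40 + 3/20 → 9/40
merge 7/40 + 9/40 → 2/5
merge 11/40 + 13/40 → 3/5
merge 2/5 + 3/5 → 1
L = 9/40 + 2/5 + 3/5 + 1 = 89/40 = 2.225 bits/symbol.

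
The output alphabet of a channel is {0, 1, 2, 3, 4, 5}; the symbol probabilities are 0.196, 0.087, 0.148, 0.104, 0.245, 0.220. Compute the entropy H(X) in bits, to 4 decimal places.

2.4925 bits

H = −Σ pᵢ log₂ pᵢ.
−0.196·log₂(0.196) = 0.4608
−0.087·log₂(0.087) = 0.3065
−0.148·log₂(0.148) = 0.4079
−0.104·log₂(0.104) = 0.3396
−0.245·log₂(0.245) = 0.4971
−0.220·log₂(0.220) = 0.4806
Sum ≈ 2.4925 → 2.4925 bits.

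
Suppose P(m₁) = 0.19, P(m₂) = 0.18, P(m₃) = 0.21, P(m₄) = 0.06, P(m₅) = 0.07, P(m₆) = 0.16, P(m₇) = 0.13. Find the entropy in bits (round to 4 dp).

2.6911 bits

H = −Σ pᵢ log₂ pᵢ.
−0.19·log₂(0.19) = 0.4552
−0.18·log₂(0.18) = 0.4453
−0.21·log₂(0.21) = 0.4728
−0.06·log₂(0.06) = 0.2435
−0.07·log₂(0.07) = 0.2686
−0.16·log₂(0.16) = 0.4230
−0.13·log₂(0.13) = 0.3826
Sum ≈ 2.6911 → 2.6911 bits.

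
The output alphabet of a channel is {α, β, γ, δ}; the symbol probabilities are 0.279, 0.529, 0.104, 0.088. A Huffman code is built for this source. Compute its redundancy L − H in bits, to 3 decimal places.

0.015 bits

Entropy H = −Σ p log₂ p ≈ 1.6480 bits.
Huffman merges: 11/125+13/125→24/125; 24/125+279/1000→471/1000; 471/1000+529/1000→1. L = 1663/1000 ≈ 1.6630.
L − H = 1.6630 − 1.6480 = 0.015 bits.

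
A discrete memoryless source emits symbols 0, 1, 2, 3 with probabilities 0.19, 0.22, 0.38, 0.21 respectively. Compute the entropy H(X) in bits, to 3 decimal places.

H = −Σ pᵢ log₂ pᵢ.
−0.19·log₂(0.19) = 0.4552
−0.22·log₂(0.22) = 0.4806
−0.38·log₂(0.38) = 0.5305
−0.21·log₂(0.21) = 0.4728
Sum ≈ 1.9391 → 1.939 bits.

1.939 bits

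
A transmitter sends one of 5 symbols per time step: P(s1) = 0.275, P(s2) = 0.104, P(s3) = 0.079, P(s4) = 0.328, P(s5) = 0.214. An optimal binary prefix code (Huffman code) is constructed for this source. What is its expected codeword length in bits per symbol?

Repeatedly combine the two least-probable nodes; the expected code length is the sum of the merged weights.
merge 79/1000 + 13/125 → 183/1000
merge 183/1000 + 107/500 → 397/1000
merge 11/40 + 41/125 → 603/1000
merge 397/1000 + 603/1000 → 1
L = 183/1000 + 397/1000 + 603/1000 + 1 = 2183/1000 = 2.183 bits/symbol.

2.183 bits/symbol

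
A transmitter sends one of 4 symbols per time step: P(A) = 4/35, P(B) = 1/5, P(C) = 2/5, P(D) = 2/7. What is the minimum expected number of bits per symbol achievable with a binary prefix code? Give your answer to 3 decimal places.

1.914 bits/symbol

Repeatedly combine the two least-probable nodes; the expected code length is the sum of the merged weights.
merge 4/35 + 1/5 → 11/35
merge 2/7 + 11/35 → 3/5
merge 2/5 + 3/5 → 1
L = 11/35 + 3/5 + 1 = 67/35 ≈ 1.914 bits/symbol.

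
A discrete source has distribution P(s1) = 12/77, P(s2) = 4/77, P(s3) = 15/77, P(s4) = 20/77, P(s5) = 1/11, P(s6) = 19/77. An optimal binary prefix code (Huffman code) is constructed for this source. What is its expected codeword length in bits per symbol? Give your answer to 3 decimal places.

Repeatedly combine the two least-probable nodes; the expected code length is the sum of the merged weights.
merge 4/77 + 1/11 → 1/7
merge 1/7 + 12/77 → 23/77
merge 15/77 + 19/77 → 34/77
merge 20/77 + 23/77 → 43/77
merge 34/77 + 43/77 → 1
L = 1/7 + 23/77 + 34/77 + 43/77 + 1 = 188/77 ≈ 2.442 bits/symbol.

2.442 bits/symbol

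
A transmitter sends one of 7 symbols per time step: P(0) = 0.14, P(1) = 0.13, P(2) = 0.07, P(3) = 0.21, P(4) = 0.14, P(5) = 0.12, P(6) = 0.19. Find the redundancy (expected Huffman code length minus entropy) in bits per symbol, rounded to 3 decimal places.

Entropy H = −Σ p log₂ p ≈ 2.7405 bits.
Huffman merges: 7/100+3/25→19/100; 13/100+7/50→27/100; 7/50+19/100→33/100; 19/100+21/100→2/5; 27/100+33/100→3/5; 2/5+3/5→1. L = 279/100 ≈ 2.7900.
L − H = 2.7900 − 2.7405 = 0.049 bits.

0.049 bits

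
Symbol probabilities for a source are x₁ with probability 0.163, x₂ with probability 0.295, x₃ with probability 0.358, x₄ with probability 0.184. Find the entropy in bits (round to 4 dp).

H = −Σ pᵢ log₂ pᵢ.
−0.163·log₂(0.163) = 0.4266
−0.295·log₂(0.295) = 0.5196
−0.358·log₂(0.358) = 0.5305
−0.184·log₂(0.184) = 0.4494
Sum ≈ 1.9261 → 1.9261 bits.

1.9261 bits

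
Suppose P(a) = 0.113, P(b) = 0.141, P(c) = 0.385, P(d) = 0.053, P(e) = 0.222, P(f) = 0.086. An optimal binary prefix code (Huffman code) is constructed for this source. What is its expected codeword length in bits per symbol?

2.369 bits/symbol

Repeatedly combine the two least-probable nodes; the expected code length is the sum of the merged weights.
merge 53/1000 + 43/500 → 139/1000
merge 113/1000 + 139/1000 → 63/250
merge 141/1000 + 111/500 → 363/1000
merge 63/250 + 363/1000 → 123/200
merge 77/200 + 123/200 → 1
L = 139/1000 + 63/250 + 363/1000 + 123/200 + 1 = 2369/1000 = 2.369 bits/symbol.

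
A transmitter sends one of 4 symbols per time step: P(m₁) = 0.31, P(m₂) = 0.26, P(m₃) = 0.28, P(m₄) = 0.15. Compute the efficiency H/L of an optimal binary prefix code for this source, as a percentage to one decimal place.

97.7%

Entropy H = −Σ p log₂ p ≈ 1.9538 bits.
Huffman merges: 3/20+13/50→41/100; 7/25+31/100→59/100; 41/100+59/100→1. L = 2 ≈ 2.0000.
Efficiency = H/L = 1.9538/2.0000 = 97.7%.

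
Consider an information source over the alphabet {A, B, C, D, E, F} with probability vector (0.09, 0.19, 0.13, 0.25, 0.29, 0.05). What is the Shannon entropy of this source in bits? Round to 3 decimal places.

H = −Σ pᵢ log₂ pᵢ.
−0.09·log₂(0.09) = 0.3127
−0.19·log₂(0.19) = 0.4552
−0.13·log₂(0.13) = 0.3826
−0.25·log₂(0.25) = 0.5000
−0.29·log₂(0.29) = 0.5179
−0.05·log₂(0.05) = 0.2161
Sum ≈ 2.3845 → 2.385 bits.

2.385 bits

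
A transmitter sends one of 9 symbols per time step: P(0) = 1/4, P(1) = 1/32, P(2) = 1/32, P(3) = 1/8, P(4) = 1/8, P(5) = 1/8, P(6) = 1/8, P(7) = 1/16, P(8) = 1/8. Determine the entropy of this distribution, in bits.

Each probability is a power of 1/2, so log₂(1/p) is an integer.
H = Σ p·log₂(1/p) = 1/4·2 + 1/32·5 + 1/32·5 + 1/8·3 + 1/8·3 + 1/8·3 + 1/8·3 + 1/16·4 + 1/8·3 = 2.9375 bits.

2.9375 bits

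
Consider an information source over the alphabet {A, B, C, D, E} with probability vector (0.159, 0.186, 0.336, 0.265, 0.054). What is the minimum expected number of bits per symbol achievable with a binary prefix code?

Repeatedly combine the two least-probable nodes; the expected code length is the sum of the merged weights.
merge 27/500 + 159/1000 → 213/1000
merge 93/500 + 213/1000 → 399/1000
merge 53/200 + 42/125 → 601/1000
merge 399/1000 + 601/1000 → 1
L = 213/1000 + 399/1000 + 601/1000 + 1 = 2213/1000 = 2.213 bits/symbol.

2.213 bits/symbol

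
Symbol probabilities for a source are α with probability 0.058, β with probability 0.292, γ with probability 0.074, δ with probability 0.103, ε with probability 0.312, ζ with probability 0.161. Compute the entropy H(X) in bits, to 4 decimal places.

H = −Σ pᵢ log₂ pᵢ.
−0.058·log₂(0.058) = 0.2383
−0.292·log₂(0.292) = 0.5186
−0.074·log₂(0.074) = 0.2780
−0.103·log₂(0.103) = 0.3378
−0.312·log₂(0.312) = 0.5243
−0.161·log₂(0.161) = 0.4242
Sum ≈ 2.3211 → 2.3211 bits.

2.3211 bits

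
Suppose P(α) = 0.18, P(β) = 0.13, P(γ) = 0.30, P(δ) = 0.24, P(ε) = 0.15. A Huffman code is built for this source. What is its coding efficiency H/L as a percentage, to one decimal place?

98.8%

Entropy H = −Σ p log₂ p ≈ 2.2537 bits.
Huffman merges: 13/100+3/20→7/25; 9/50+6/25→21/50; 7/25+3/10→29/50; 21/50+29/50→1. L = 57/25 ≈ 2.2800.
Efficiency = H/L = 2.2537/2.2800 = 98.8%.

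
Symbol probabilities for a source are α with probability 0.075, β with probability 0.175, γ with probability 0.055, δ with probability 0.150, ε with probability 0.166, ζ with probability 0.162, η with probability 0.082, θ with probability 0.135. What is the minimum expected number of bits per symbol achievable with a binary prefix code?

Repeatedly combine the two least-probable nodes; the expected code length is the sum of the merged weights.
merge 11/200 + 3/40 → 13/100
merge 41/500 + 13/100 → 53/250
merge 27/200 + 3/20 → 57/200
merge 81/500 + 83/500 → 41/125
merge 7/40 + 53/250 → 387/1000
merge 57/200 + 41/125 → 613/1000
merge 387/1000 + 613/1000 → 1
L = 13/100 + 53/250 + 57/200 + 41/125 + 387/1000 + 613/1000 + 1 = 591/200 = 2.955 bits/symbol.

2.955 bits/symbol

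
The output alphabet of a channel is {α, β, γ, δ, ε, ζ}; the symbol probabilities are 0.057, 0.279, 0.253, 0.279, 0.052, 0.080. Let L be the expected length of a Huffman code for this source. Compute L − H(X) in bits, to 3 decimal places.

0.020 bits

Entropy H = −Σ p log₂ p ≈ 2.2782 bits.
Huffman merges: 13/250+57/1000→109/1000; 2/25+109/1000→189/1000; 189/1000+253/1000→221/500; 279/1000+279/1000→279/500; 221/500+279/500→1. L = 1149/500 ≈ 2.2980.
L − H = 2.2980 − 2.2782 = 0.020 bits.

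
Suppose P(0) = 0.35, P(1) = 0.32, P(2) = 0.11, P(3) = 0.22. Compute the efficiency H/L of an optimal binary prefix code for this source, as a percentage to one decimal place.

95.3%

Entropy H = −Σ p log₂ p ≈ 1.8870 bits.
Huffman merges: 11/100+11/50→33/100; 8/25+33/100→13/20; 7/20+13/20→1. L = 99/50 ≈ 1.9800.
Efficiency = H/L = 1.8870/1.9800 = 95.3%.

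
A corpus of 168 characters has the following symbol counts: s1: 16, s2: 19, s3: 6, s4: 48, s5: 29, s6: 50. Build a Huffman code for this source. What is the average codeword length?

Probabilities are the counts divided by 168.
Repeatedly combine the two least-probable nodes; the expected code length is the sum of the merged weights.
merge 1/28 + 2/21 → 11/84
merge 19/168 + 11/84 → 41/168
merge 29/168 + 41/168 → 5/12
merge 2/7 + 25/84 → 7/12
merge 5/12 + 7/12 → 1
L = 11/84 + 41/168 + 5/12 + 7/12 + 1 = 19/8 = 2.375 bits/symbol.

2.375 bits/symbol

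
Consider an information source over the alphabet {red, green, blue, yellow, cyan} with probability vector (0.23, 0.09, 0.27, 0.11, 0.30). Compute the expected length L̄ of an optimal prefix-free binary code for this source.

Repeatedly combine the two least-probable nodes; the expected code length is the sum of the merged weights.
merge 9/100 + 11/100 → 1/5
merge 1/5 + 23/100 → 43/100
merge 27/100 + 3/10 → 57/100
merge 43/100 + 57/100 → 1
L = 1/5 + 43/100 + 57/100 + 1 = 11/5 = 2.2 bits/symbol.

2.2 bits/symbol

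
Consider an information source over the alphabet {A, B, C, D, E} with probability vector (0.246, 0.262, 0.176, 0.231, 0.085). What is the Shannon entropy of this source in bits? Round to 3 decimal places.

2.236 bits

H = −Σ pᵢ log₂ pᵢ.
−0.246·log₂(0.246) = 0.4977
−0.262·log₂(0.262) = 0.5063
−0.176·log₂(0.176) = 0.4411
−0.231·log₂(0.231) = 0.4883
−0.085·log₂(0.085) = 0.3023
Sum ≈ 2.2358 → 2.236 bits.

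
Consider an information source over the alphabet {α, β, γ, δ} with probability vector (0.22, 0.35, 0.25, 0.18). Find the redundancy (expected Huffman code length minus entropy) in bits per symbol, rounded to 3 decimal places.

0.044 bits

Entropy H = −Σ p log₂ p ≈ 1.9560 bits.
Huffman merges: 9/50+11/50→2/5; 1/4+7/20→3/5; 2/5+3/5→1. L = 2 ≈ 2.0000.
L − H = 2.0000 − 1.9560 = 0.044 bits.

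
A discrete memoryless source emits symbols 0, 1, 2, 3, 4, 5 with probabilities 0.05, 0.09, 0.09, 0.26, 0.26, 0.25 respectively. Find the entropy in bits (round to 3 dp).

H = −Σ pᵢ log₂ pᵢ.
−0.05·log₂(0.05) = 0.2161
−0.09·log₂(0.09) = 0.3127
−0.09·log₂(0.09) = 0.3127
−0.26·log₂(0.26) = 0.5053
−0.26·log₂(0.26) = 0.5053
−0.25·log₂(0.25) = 0.5000
Sum ≈ 2.3520 → 2.352 bits.

2.352 bits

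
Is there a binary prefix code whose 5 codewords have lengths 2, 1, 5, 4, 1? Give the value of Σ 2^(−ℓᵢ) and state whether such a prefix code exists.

1.34375; no

With common denominator 2^5 = 32: Σ 2^(−ℓᵢ) = 8/32 + 16/32 + 1/32 + 2/32 + 16/32 = 43/32 = 1.34375.
Kraft's inequality requires Σ ≤ 1; here Σ = 1.34375 > 1, so no such prefix code exists.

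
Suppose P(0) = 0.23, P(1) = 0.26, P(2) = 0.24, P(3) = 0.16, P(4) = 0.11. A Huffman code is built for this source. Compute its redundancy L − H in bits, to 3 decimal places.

Entropy H = −Σ p log₂ p ≈ 2.2604 bits.
Huffman merges: 11/100+4/25→27/100; 23/100+6/25→47/100; 13/50+27/100→53/100; 47/100+53/100→1. L = 227/100 ≈ 2.2700.
L − H = 2.2700 − 2.2604 = 0.010 bits.

0.010 bits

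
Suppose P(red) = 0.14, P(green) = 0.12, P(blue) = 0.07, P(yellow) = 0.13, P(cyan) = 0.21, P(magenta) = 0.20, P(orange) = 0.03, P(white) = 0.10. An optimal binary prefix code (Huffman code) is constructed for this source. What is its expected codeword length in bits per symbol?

Repeatedly combine the two least-probable nodes; the expected code length is the sum of the merged weights.
merge 3/100 + 7/100 → 1/10
merge 1/10 + 1/10 → 1/5
merge 3/25 + 13/100 → 1/4
merge 7/50 + 1/5 → 17/50
merge 1/5 + 21/100 → 41/100
merge 1/4 + 17/50 → 59/100
merge 41/100 + 59/100 → 1
L = 1/10 + 1/5 + 1/4 + 17/50 + 41/100 + 59/100 + 1 = 289/100 = 2.89 bits/symbol.

2.89 bits/symbol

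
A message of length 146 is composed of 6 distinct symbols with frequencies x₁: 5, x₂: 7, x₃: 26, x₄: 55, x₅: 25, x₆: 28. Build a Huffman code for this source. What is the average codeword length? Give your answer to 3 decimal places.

2.329 bits/symbol

Probabilities are the counts divided by 146.
Repeatedly combine the two least-probable nodes; the expected code length is the sum of the merged weights.
merge 5/146 + 7/146 → 6/73
merge 6/73 + 25/146 → 37/146
merge 13/73 + 14/73 → 27/73
merge 37/146 + 27/73 → 91/146
merge 55/146 + 91/146 → 1
L = 6/73 + 37/146 + 27/73 + 91/146 + 1 = 170/73 ≈ 2.329 bits/symbol.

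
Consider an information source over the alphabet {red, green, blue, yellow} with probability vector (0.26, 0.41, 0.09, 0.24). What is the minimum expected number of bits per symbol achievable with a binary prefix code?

Repeatedly combine the two least-probable nodes; the expected code length is the sum of the merged weights.
merge 9/100 + 6/25 → 33/100
merge 13/50 + 33/100 → 59/100
merge 41/100 + 59/100 → 1
L = 33/100 + 59/100 + 1 = 48/25 = 1.92 bits/symbol.

1.92 bits/symbol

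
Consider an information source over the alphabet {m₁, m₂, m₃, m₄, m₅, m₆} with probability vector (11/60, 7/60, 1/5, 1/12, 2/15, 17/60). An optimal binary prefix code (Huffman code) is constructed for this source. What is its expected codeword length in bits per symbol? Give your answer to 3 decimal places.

Repeatedly combine the two least-probable nodes; the expected code length is the sum of the merged weights.
merge 1/12 + 7/60 → 1/5
merge 2/15 + 11/60 → 19/60
merge 1/5 + 1/5 → 2/5
merge 17/60 + 19/60 → 3/5
merge 2/5 + 3/5 → 1
L = 1/5 + 19/60 + 2/5 + 3/5 + 1 = 151/60 ≈ 2.517 bits/symbol.

2.517 bits/symbol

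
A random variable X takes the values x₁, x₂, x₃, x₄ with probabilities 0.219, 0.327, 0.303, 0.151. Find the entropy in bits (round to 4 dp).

H = −Σ pᵢ log₂ pᵢ.
−0.219·log₂(0.219) = 0.4798
−0.327·log₂(0.327) = 0.5273
−0.303·log₂(0.303) = 0.5220
−0.151·log₂(0.151) = 0.4118
Sum ≈ 1.9409 → 1.9409 bits.

1.9409 bits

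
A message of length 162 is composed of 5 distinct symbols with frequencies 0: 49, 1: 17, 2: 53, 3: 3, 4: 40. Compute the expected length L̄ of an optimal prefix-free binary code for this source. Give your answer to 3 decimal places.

2.123 bits/symbol

Probabilities are the counts divided by 162.
Repeatedly combine the two least-probable nodes; the expected code length is the sum of the merged weights.
merge 1/54 + 17/162 → 10/81
merge 10/81 + 20/81 → 10/27
merge 49/162 + 53/162 → 17/27
merge 10/27 + 17/27 → 1
L = 10/81 + 10/27 + 17/27 + 1 = 172/81 ≈ 2.123 bits/symbol.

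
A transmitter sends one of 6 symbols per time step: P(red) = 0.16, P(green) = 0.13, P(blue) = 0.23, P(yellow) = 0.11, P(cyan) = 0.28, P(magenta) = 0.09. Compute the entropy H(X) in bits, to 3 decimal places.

H = −Σ pᵢ log₂ pᵢ.
−0.16·log₂(0.16) = 0.4230
−0.13·log₂(0.13) = 0.3826
−0.23·log₂(0.23) = 0.4877
−0.11·log₂(0.11) = 0.3503
−0.28·log₂(0.28) = 0.5142
−0.09·log₂(0.09) = 0.3127
Sum ≈ 2.4705 → 2.470 bits.

2.470 bits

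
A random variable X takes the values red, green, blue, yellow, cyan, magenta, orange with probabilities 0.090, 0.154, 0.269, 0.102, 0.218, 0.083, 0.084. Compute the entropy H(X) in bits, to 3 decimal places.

H = −Σ pᵢ log₂ pᵢ.
−0.090·log₂(0.090) = 0.3127
−0.154·log₂(0.154) = 0.4156
−0.269·log₂(0.269) = 0.5096
−0.102·log₂(0.102) = 0.3359
−0.218·log₂(0.218) = 0.4791
−0.083·log₂(0.083) = 0.2980
−0.084·log₂(0.084) = 0.3002
Sum ≈ 2.6511 → 2.651 bits.

2.651 bits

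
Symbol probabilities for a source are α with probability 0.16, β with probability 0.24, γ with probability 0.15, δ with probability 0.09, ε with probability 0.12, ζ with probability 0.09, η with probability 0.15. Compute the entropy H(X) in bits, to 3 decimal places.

H = −Σ pᵢ log₂ pᵢ.
−0.16·log₂(0.16) = 0.4230
−0.24·log₂(0.24) = 0.4941
−0.15·log₂(0.15) = 0.4105
−0.09·log₂(0.09) = 0.3127
−0.12·log₂(0.12) = 0.3671
−0.09·log₂(0.09) = 0.3127
−0.15·log₂(0.15) = 0.4105
Sum ≈ 2.7306 → 2.731 bits.

2.731 bits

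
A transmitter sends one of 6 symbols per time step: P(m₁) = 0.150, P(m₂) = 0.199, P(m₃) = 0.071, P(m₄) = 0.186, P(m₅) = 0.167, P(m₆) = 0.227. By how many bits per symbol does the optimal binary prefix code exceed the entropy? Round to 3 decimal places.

Entropy H = −Σ p log₂ p ≈ 2.5132 bits.
Huffman merges: 71/1000+3/20→221/1000; 167/1000+93/500→353/1000; 199/1000+221/1000→21/50; 227/1000+353/1000→29/50; 21/50+29/50→1. L = 1287/500 ≈ 2.5740.
L − H = 2.5740 − 2.5132 = 0.061 bits.

0.061 bits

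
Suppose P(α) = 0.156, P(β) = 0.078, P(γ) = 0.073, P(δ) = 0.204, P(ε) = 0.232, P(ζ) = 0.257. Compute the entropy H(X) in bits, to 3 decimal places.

2.441 bits

H = −Σ pᵢ log₂ pᵢ.
−0.156·log₂(0.156) = 0.4181
−0.078·log₂(0.078) = 0.2871
−0.073·log₂(0.073) = 0.2756
−0.204·log₂(0.204) = 0.4678
−0.232·log₂(0.232) = 0.4890
−0.257·log₂(0.257) = 0.5038
Sum ≈ 2.4415 → 2.441 bits.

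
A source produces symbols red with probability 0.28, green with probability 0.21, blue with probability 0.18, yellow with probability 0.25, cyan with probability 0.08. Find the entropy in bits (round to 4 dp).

H = −Σ pᵢ log₂ pᵢ.
−0.28·log₂(0.28) = 0.5142
−0.21·log₂(0.21) = 0.4728
−0.18·log₂(0.18) = 0.4453
−0.25·log₂(0.25) = 0.5000
−0.08·log₂(0.08) = 0.2915
Sum ≈ 2.2239 → 2.2239 bits.

2.2239 bits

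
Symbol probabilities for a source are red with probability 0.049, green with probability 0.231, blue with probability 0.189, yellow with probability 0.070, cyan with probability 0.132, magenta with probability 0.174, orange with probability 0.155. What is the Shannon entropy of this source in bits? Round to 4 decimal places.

2.6659 bits

H = −Σ pᵢ log₂ pᵢ.
−0.049·log₂(0.049) = 0.2132
−0.231·log₂(0.231) = 0.4883
−0.189·log₂(0.189) = 0.4543
−0.070·log₂(0.070) = 0.2686
−0.132·log₂(0.132) = 0.3856
−0.174·log₂(0.174) = 0.4390
−0.155·log₂(0.155) = 0.4169
Sum ≈ 2.6659 → 2.6659 bits.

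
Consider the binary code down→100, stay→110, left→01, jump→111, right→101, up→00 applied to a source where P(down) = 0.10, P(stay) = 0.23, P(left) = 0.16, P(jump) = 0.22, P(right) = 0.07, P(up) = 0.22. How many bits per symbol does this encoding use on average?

L̄ = Σ pᵢ·ℓᵢ = 0.10·3 + 0.23·3 + 0.16·2 + 0.22·3 + 0.07·3 + 0.22·2 = 2.62 bits/symbol.

2.62 bits/symbol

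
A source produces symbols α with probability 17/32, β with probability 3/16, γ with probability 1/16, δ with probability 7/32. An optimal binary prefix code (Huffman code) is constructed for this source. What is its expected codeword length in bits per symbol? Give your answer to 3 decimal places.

1.719 bits/symbol

Repeatedly combine the two least-probable nodes; the expected code length is the sum of the merged weights.
merge 1/16 + 3/16 → 1/4
merge 7/32 + 1/4 → 15/32
merge 15/32 + 17/32 → 1
L = 1/4 + 15/32 + 1 = 55/32 ≈ 1.719 bits/symbol.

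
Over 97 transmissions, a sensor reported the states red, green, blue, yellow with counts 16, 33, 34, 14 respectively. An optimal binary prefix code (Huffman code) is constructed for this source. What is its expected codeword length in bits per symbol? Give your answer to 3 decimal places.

Probabilities are the counts divided by 97.
Repeatedly combine the two least-probable nodes; the expected code length is the sum of the merged weights.
merge 14/97 + 16/97 → 30/97
merge 30/97 + 33/97 → 63/97
merge 34/97 + 63/97 → 1
L = 30/97 + 63/97 + 1 = 190/97 ≈ 1.959 bits/symbol.

1.959 bits/symbol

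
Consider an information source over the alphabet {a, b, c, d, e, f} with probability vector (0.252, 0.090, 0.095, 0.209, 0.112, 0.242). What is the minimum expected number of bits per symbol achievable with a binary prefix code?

Repeatedly combine the two least-probable nodes; the expected code length is the sum of the merged weights.
merge 9/100 + 19/200 → 37/200
merge 14/125 + 37/200 → 297/1000
merge 209/1000 + 121/500 → 451/1000
merge 63/250 + 297/1000 → 549/1000
merge 451/1000 + 549/1000 → 1
L = 37/200 + 297/1000 + 451/1000 + 549/1000 + 1 = 1241/500 = 2.482 bits/symbol.

2.482 bits/symbol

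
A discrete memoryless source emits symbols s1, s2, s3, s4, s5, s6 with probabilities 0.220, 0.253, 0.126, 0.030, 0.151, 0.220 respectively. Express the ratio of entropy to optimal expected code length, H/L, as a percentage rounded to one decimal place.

Entropy H = −Σ p log₂ p ≈ 2.4029 bits.
Huffman merges: 3/100+63/500→39/250; 151/1000+39/250→307/1000; 11/50+11/50→11/25; 253/1000+307/1000→14/25; 11/25+14/25→1. L = 2463/1000 ≈ 2.4630.
Efficiency = H/L = 2.4029/2.4630 = 97.6%.

97.6%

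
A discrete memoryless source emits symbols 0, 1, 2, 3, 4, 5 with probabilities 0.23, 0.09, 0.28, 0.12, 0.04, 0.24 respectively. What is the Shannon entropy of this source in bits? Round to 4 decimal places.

2.3615 bits

H = −Σ pᵢ log₂ pᵢ.
−0.23·log₂(0.23) = 0.4877
−0.09·log₂(0.09) = 0.3127
−0.28·log₂(0.28) = 0.5142
−0.12·log₂(0.12) = 0.3671
−0.04·log₂(0.04) = 0.1858
−0.24·log₂(0.24) = 0.4941
Sum ≈ 2.3615 → 2.3615 bits.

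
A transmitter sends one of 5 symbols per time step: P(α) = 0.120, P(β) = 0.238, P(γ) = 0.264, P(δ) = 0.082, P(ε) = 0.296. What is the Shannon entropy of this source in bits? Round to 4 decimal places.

2.1830 bits

H = −Σ pᵢ log₂ pᵢ.
−0.120·log₂(0.120) = 0.3671
−0.238·log₂(0.238) = 0.4929
−0.264·log₂(0.264) = 0.5072
−0.082·log₂(0.082) = 0.2959
−0.296·log₂(0.296) = 0.5199
Sum ≈ 2.1830 → 2.1830 bits.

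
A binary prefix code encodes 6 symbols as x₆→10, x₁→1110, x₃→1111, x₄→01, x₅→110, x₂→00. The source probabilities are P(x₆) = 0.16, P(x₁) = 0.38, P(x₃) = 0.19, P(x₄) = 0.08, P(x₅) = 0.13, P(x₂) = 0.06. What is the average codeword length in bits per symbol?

L̄ = Σ pᵢ·ℓᵢ = 0.16·2 + 0.38·4 + 0.19·4 + 0.08·2 + 0.13·3 + 0.06·2 = 3.27 bits/symbol.

3.27 bits/symbol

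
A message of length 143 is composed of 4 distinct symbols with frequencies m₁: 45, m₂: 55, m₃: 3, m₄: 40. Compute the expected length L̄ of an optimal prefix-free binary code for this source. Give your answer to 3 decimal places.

1.916 bits/symbol

Probabilities are the counts divided by 143.
Repeatedly combine the two least-probable nodes; the expected code length is the sum of the merged weights.
merge 3/143 + 40/143 → 43/143
merge 43/143 + 45/143 → 8/13
merge 5/13 + 8/13 → 1
L = 43/143 + 8/13 + 1 = 274/143 ≈ 1.916 bits/symbol.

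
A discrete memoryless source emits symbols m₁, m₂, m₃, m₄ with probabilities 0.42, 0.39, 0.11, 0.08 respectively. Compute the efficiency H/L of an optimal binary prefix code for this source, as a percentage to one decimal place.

Entropy H = −Σ p log₂ p ≈ 1.6972 bits.
Huffman merges: 2/25+11/100→19/100; 19/100+39/100→29/50; 21/50+29/50→1. L = 177/100 ≈ 1.7700.
Efficiency = H/L = 1.6972/1.7700 = 95.9%.

95.9%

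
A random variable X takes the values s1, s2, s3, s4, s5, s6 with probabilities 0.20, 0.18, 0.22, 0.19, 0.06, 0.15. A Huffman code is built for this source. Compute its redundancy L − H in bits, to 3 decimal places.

0.080 bits

Entropy H = −Σ p log₂ p ≈ 2.4996 bits.
Huffman merges: 3/50+3/20→21/100; 9/50+19/100→37/100; 1/5+21/100→41/100; 11/50+37/100→59/100; 41/100+59/100→1. L = 129/50 ≈ 2.5800.
L − H = 2.5800 − 2.4996 = 0.080 bits.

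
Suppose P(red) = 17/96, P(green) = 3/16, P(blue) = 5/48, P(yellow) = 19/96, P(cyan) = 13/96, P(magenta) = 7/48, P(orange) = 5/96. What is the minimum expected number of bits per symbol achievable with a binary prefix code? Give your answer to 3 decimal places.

2.771 bits/symbol

Repeatedly combine the two least-probable nodes; the expected code length is the sum of the merged weights.
merge 5/96 + 5/48 → 5/32
merge 13/96 + 7/48 → 9/32
merge 5/32 + 17/96 → 1/3
merge 3/16 + 19/96 → 37/96
merge 9/32 + 1/3 → 59/96
merge 37/96 + 59/96 → 1
L = 5/32 + 9/32 + 1/3 + 37/96 + 59/96 + 1 = 133/48 ≈ 2.771 bits/symbol.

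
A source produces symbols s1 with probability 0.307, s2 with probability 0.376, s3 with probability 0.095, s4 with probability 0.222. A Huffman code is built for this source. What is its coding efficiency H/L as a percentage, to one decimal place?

Entropy H = −Σ p log₂ p ≈ 1.8583 bits.
Huffman merges: 19/200+111/500→317/1000; 307/1000+317/1000→78/125; 47/125+78/125→1. L = 1941/1000 ≈ 1.9410.
Efficiency = H/L = 1.8583/1.9410 = 95.7%.

95.7%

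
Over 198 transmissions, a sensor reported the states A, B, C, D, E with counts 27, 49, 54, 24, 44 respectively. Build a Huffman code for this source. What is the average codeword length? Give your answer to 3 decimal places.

Probabilities are the counts divided by 198.
Repeatedly combine the two least-probable nodes; the expected code length is the sum of the merged weights.
merge 4/33 + 3/22 → 17/66
merge 2/9 + 49/198 → 31/66
merge 17/66 + 3/11 → 35/66
merge 31/66 + 35/66 → 1
L = 17/66 + 31/66 + 35/66 + 1 = 149/66 ≈ 2.258 bits/symbol.

2.258 bits/symbol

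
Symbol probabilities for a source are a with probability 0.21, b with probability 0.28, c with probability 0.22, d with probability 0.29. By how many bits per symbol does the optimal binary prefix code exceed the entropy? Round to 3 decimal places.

Entropy H = −Σ p log₂ p ≈ 1.9855 bits.
Huffman merges: 21/100+11/50→43/100; 7/25+29/100→57/100; 43/100+57/100→1. L = 2 ≈ 2.0000.
L − H = 2.0000 − 1.9855 = 0.014 bits.

0.014 bits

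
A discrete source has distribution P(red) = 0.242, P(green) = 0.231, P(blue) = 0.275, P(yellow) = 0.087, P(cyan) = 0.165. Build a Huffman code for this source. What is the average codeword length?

Repeatedly combine the two least-probable nodes; the expected code length is the sum of the merged weights.
merge 87/1000 + 33/200 → 63/250
merge 231/1000 + 121/500 → 473/1000
merge 63/250 + 11/40 → 527/1000
merge 473/1000 + 527/1000 → 1
L = 63/250 + 473/1000 + 527/1000 + 1 = 563/250 = 2.252 bits/symbol.

2.252 bits/symbol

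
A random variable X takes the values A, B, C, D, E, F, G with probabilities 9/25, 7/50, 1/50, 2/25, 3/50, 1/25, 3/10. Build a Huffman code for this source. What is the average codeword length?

Repeatedly combine the two least-probable nodes; the expected code length is the sum of the merged weights.
merge 1/50 + 1/25 → 3/50
merge 3/50 + 3/50 → 3/25
merge 2/25 + 3/25 → 1/5
merge 7/50 + 1/5 → 17/50
merge 3/10 + 17/50 → 16/25
merge 9/25 + 16/25 → 1
L = 3/50 + 3/25 + 1/5 + 17/50 + 16/25 + 1 = 59/25 = 2.36 bits/symbol.

2.36 bits/symbol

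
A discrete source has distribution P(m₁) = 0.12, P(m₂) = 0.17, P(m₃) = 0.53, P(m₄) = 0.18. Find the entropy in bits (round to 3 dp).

H = −Σ pᵢ log₂ pᵢ.
−0.12·log₂(0.12) = 0.3671
−0.17·log₂(0.17) = 0.4346
−0.53·log₂(0.53) = 0.4854
−0.18·log₂(0.18) = 0.4453
Sum ≈ 1.7324 → 1.732 bits.

1.732 bits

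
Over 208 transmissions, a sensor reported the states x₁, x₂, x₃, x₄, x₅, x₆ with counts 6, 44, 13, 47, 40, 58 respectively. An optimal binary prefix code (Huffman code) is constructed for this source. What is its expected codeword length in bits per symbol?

2.375 bits/symbol

Probabilities are the counts divided by 208.
Repeatedly combine the two least-probable nodes; the expected code length is the sum of the merged weights.
merge 3/104 + 1/16 → 19/208
merge 19/208 + 5/26 → 59/208
merge 11/52 + 47/208 → 7/16
merge 29/104 + 59/208 → 9/16
merge 7/16 + 9/16 → 1
L = 19/208 + 59/208 + 7/16 + 9/16 + 1 = 19/8 = 2.375 bits/symbol.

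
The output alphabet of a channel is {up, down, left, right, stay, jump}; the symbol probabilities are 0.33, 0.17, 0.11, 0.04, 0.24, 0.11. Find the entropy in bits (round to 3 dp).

2.343 bits

H = −Σ pᵢ log₂ pᵢ.
−0.33·log₂(0.33) = 0.5278
−0.17·log₂(0.17) = 0.4346
−0.11·log₂(0.11) = 0.3503
−0.04·log₂(0.04) = 0.1858
−0.24·log₂(0.24) = 0.4941
−0.11·log₂(0.11) = 0.3503
Sum ≈ 2.3429 → 2.343 bits.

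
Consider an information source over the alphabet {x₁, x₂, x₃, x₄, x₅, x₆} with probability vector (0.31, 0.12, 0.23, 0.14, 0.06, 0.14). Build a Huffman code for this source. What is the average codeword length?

2.46 bits/symbol

Repeatedly combine the two least-probable nodes; the expected code length is the sum of the merged weights.
merge 3/50 + 3/25 → 9/50
merge 7/50 + 7/50 → 7/25
merge 9/50 + 23/100 → 41/100
merge 7/25 + 31/100 → 59/100
merge 41/100 + 59/100 → 1
L = 9/50 + 7/25 + 41/100 + 59/100 + 1 = 123/50 = 2.46 bits/symbol.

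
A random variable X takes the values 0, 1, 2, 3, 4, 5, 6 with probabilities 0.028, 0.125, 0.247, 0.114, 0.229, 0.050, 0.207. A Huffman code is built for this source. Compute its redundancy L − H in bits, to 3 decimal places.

Entropy H = −Σ p log₂ p ≈ 2.5483 bits.
Huffman merges: 7/250+1/20→39/500; 39/500+57/500→24/125; 1/8+24/125→317/1000; 207/1000+229/1000→109/250; 247/1000+317/1000→141/250; 109/250+141/250→1. L = 2587/1000 ≈ 2.5870.
L − H = 2.5870 − 2.5483 = 0.039 bits.

0.039 bits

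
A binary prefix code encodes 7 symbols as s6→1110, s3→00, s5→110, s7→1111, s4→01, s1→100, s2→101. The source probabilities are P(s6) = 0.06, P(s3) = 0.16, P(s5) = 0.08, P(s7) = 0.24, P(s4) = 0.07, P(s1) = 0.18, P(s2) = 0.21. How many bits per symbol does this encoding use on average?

3.07 bits/symbol

L̄ = Σ pᵢ·ℓᵢ = 0.06·4 + 0.16·2 + 0.08·3 + 0.24·4 + 0.07·2 + 0.18·3 + 0.21·3 = 3.07 bits/symbol.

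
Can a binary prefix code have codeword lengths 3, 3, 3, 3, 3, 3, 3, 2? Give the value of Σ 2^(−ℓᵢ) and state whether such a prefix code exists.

1.125; no

With common denominator 2^3 = 8: Σ 2^(−ℓᵢ) = 1/8 + 1/8 + 1/8 + 1/8 + 1/8 + 1/8 + 1/8 + 2/8 = 9/8 = 1.125.
Kraft's inequality requires Σ ≤ 1; here Σ = 1.125 > 1, so no such prefix code exists.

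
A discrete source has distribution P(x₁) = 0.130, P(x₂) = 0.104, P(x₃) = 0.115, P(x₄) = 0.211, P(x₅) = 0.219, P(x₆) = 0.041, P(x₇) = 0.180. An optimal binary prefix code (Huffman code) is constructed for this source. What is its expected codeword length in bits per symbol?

Repeatedly combine the two least-probable nodes; the expected code length is the sum of the merged weights.
merge 41/1000 + 13/125 → 29/200
merge 23/200 + 13/100 → 49/200
merge 29/200 + 9/50 → 13/40
merge 211/1000 + 219/1000 → 43/100
merge 49/200 + 13/40 → 57/100
merge 43/100 + 57/100 → 1
L = 29/200 + 49/200 + 13/40 + 43/100 + 57/100 + 1 = 543/200 = 2.715 bits/symbol.

2.715 bits/symbol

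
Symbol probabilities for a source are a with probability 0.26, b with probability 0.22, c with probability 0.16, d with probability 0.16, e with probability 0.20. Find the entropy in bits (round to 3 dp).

2.296 bits

H = −Σ pᵢ log₂ pᵢ.
−0.26·log₂(0.26) = 0.5053
−0.22·log₂(0.22) = 0.4806
−0.16·log₂(0.16) = 0.4230
−0.16·log₂(0.16) = 0.4230
−0.20·log₂(0.20) = 0.4644
Sum ≈ 2.2963 → 2.296 bits.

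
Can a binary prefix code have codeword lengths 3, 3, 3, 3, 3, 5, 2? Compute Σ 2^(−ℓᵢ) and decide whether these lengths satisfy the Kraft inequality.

0.90625; yes

With common denominator 2^5 = 32: Σ 2^(−ℓᵢ) = 4/32 + 4/32 + 4/32 + 4/32 + 4/32 + 1/32 + 8/32 = 29/32 = 0.90625.
Kraft's inequality requires Σ ≤ 1; here Σ = 0.90625 ≤ 1, so such a prefix code exists.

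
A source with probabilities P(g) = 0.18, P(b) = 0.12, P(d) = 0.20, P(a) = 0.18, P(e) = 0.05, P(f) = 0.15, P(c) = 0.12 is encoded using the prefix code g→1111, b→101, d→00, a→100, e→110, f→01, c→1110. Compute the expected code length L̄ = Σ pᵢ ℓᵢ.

2.95 bits/symbol

L̄ = Σ pᵢ·ℓᵢ = 0.18·4 + 0.12·3 + 0.20·2 + 0.18·3 + 0.05·3 + 0.15·2 + 0.12·4 = 2.95 bits/symbol.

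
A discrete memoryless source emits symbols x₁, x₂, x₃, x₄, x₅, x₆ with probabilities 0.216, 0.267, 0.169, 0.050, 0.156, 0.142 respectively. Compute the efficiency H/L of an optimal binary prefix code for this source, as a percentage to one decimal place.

Entropy H = −Σ p log₂ p ≈ 2.4538 bits.
Huffman merges: 1/20+71/500→24/125; 39/250+169/1000→13/40; 24/125+27/125→51/125; 267/1000+13/40→74/125; 51/125+74/125→1. L = 2517/1000 ≈ 2.5170.
Efficiency = H/L = 2.4538/2.5170 = 97.5%.

97.5%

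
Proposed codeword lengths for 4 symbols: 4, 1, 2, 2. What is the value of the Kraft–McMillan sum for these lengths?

1.0625

With common denominator 2^4 = 16: Σ 2^(−ℓᵢ) = 1/16 + 8/16 + 4/16 + 4/16 = 17/16 = 1.0625.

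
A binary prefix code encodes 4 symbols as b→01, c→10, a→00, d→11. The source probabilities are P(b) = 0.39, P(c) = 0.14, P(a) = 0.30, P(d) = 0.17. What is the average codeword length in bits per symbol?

L̄ = Σ pᵢ·ℓᵢ = 0.39·2 + 0.14·2 + 0.30·2 + 0.17·2 = 2 bits/symbol.

2 bits/symbol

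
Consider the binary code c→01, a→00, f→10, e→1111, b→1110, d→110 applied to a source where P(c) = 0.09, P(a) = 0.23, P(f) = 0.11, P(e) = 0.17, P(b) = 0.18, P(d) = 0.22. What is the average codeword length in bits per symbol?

L̄ = Σ pᵢ·ℓᵢ = 0.09·2 + 0.23·2 + 0.11·2 + 0.17·4 + 0.18·4 + 0.22·3 = 2.92 bits/symbol.

2.92 bits/symbol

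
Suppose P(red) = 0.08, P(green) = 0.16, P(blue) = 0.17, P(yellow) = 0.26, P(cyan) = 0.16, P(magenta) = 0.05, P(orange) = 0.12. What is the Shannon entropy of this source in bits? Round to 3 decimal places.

H = −Σ pᵢ log₂ pᵢ.
−0.08·log₂(0.08) = 0.2915
−0.16·log₂(0.16) = 0.4230
−0.17·log₂(0.17) = 0.4346
−0.26·log₂(0.26) = 0.5053
−0.16·log₂(0.16) = 0.4230
−0.05·log₂(0.05) = 0.2161
−0.12·log₂(0.12) = 0.3671
Sum ≈ 2.6606 → 2.661 bits.

2.661 bits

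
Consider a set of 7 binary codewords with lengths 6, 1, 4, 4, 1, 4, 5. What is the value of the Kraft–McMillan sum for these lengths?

With common denominator 2^6 = 64: Σ 2^(−ℓᵢ) = 1/64 + 32/64 + 4/64 + 4/64 + 32/64 + 4/64 + 2/64 = 79/64 = 1.234375.

1.234375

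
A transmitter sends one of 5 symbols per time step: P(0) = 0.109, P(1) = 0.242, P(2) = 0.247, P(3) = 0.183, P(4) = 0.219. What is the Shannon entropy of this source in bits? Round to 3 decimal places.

2.270 bits

H = −Σ pᵢ log₂ pᵢ.
−0.109·log₂(0.109) = 0.3485
−0.242·log₂(0.242) = 0.4954
−0.247·log₂(0.247) = 0.4983
−0.183·log₂(0.183) = 0.4484
−0.219·log₂(0.219) = 0.4798
Sum ≈ 2.2704 → 2.270 bits.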